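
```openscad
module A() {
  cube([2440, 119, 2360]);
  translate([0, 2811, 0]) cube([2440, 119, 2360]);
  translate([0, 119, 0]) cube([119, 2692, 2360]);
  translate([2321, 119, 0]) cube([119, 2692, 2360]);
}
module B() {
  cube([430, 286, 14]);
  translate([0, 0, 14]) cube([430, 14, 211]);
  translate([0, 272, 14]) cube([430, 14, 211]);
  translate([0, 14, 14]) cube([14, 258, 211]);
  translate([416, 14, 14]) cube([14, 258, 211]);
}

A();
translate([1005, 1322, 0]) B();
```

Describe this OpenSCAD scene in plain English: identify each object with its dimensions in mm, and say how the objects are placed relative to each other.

A is a box-shaped house frame (walls only): outside footprint 2440×2930 mm, wall height 2360 mm, wall thickness 119 mm. The two y-facing walls run the full x-width; the two x-facing walls fit between the inner faces of the y-facing walls.

B is an open-topped rectangular box: outside dimensions 430×286×225 mm, with a uniform wall and base thickness of 14 mm. The base is a full 430×286 slab on the floor; four walls sit on top of the base. The front and back walls (the −y and +y sides) span the full width; the two side walls fit between them.

The open box sits inside the house frame, centred.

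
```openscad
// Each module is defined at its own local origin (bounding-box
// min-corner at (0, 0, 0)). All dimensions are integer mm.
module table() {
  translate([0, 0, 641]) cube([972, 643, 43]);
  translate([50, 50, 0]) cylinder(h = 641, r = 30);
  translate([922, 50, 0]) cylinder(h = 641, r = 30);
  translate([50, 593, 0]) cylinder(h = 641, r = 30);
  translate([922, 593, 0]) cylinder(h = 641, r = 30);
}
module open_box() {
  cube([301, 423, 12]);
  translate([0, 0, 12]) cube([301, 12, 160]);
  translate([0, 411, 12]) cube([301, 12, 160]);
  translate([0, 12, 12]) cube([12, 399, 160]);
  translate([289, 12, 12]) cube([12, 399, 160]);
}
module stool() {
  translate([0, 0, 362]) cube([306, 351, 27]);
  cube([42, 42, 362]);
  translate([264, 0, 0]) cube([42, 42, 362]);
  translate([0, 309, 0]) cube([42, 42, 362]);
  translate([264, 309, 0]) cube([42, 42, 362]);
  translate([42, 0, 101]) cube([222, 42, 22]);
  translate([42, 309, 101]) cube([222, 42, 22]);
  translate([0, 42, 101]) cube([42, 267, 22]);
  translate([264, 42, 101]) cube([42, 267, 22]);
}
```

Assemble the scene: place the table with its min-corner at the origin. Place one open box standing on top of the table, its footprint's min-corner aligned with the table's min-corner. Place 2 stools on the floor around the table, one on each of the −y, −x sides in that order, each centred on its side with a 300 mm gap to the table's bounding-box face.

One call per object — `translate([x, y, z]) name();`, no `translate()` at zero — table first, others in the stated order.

table();
translate([0, 0, 684]) open_box();
translate([333, -651, 0]) stool();
translate([-606, 146, 0]) stool();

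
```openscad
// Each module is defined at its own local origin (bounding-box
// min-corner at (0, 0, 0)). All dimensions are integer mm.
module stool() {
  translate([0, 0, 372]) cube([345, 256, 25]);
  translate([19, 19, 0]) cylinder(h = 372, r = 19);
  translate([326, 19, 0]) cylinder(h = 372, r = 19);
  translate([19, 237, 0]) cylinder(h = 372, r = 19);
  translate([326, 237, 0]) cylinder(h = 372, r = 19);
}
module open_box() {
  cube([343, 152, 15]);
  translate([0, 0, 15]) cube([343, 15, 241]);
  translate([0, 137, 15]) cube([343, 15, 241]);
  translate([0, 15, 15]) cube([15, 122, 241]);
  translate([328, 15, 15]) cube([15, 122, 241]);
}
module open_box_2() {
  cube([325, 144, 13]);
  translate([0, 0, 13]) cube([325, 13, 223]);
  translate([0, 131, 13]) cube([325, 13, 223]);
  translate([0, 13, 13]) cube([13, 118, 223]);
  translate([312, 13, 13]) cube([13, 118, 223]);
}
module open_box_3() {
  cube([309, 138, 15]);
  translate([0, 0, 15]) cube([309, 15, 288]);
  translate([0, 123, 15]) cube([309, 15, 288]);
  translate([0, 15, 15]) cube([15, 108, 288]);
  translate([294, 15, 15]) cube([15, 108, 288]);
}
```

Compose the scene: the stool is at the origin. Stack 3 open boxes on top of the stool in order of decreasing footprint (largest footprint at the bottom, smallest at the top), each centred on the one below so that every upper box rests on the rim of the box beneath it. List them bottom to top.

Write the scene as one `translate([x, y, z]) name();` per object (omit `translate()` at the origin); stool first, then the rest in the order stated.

stool();
translate([1, 52, 397]) open_box();
translate([10, 56, 653]) open_box_2();
translate([18, 59, 889]) open_box_3();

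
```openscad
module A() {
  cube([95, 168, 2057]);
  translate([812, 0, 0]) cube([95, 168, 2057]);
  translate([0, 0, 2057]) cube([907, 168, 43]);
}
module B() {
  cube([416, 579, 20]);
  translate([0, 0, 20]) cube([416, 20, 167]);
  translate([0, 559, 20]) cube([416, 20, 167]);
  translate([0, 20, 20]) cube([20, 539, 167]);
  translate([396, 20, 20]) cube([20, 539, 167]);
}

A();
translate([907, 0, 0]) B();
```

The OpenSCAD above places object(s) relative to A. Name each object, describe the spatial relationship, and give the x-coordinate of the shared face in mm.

A is a door frame. B is an open box. The open box is against the door frame's +x side, with their −y faces flush. The x-coordinate of the shared face is 907 mm.

The door frame's +x face and the open box's −x face are both at x = 907 mm.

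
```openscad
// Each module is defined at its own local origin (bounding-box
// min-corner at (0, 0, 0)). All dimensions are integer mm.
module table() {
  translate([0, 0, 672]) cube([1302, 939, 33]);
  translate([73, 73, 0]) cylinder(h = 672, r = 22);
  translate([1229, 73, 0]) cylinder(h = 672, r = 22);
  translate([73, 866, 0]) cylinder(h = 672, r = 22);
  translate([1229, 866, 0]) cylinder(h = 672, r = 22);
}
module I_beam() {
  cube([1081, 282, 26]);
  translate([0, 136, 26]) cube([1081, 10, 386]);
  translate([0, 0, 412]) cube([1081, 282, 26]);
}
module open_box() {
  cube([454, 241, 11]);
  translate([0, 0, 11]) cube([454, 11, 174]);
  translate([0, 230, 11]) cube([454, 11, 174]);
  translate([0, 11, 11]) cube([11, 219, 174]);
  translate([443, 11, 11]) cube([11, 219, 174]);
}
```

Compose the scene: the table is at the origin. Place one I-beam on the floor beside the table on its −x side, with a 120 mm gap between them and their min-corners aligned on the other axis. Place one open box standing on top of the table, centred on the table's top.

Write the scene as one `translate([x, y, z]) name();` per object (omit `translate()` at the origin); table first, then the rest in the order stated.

table();
translate([-1201, 0, 0]) I_beam();
translate([424, 349, 705]) open_box();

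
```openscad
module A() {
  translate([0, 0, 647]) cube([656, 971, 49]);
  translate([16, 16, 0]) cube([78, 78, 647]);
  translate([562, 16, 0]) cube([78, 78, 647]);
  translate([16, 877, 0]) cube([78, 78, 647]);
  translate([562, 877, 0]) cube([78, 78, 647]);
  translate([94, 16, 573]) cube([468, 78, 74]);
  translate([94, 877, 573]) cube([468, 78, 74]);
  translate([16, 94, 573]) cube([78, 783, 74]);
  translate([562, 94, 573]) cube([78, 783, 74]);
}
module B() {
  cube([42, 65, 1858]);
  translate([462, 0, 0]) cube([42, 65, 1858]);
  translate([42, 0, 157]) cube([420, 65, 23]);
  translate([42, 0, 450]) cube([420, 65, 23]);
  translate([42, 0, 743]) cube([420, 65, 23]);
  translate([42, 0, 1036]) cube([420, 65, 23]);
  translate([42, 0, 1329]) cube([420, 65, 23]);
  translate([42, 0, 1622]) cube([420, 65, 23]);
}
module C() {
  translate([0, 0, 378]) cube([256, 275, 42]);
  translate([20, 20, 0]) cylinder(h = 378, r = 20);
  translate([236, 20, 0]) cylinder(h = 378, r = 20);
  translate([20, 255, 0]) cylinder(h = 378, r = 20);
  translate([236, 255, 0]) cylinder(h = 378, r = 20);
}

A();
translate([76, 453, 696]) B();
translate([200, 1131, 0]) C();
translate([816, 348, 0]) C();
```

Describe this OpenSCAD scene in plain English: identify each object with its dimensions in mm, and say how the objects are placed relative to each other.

A is a table: top 656 mm (x) × 971 mm (y), 49 mm thick, upper face at z = 696 mm, on four 78×78 mm square legs, each inset 16 mm from the nearest pair of top edges, running from z = 0 to the bottom of the top. Four apron rails, 78 mm thick and 74 mm tall, run between adjacent legs with their top edges flush with the underside of the top and their outer faces flush with the legs' outer faces.

B is a wooden ladder with two side rails of 42×65 mm section and 1858 mm height, set 504 mm apart overall. Between them run 6 rectangular rungs (65 mm deep, 23 mm thick), front faces flush with the rails' −y face. The bottom of the first rung is 157 mm above the floor and each subsequent rung is 293 mm higher than the one below.

C is a four-legged stool. The seat is a 256×275×42 mm slab whose top surface is at z = 420 mm; four round legs, each 40 mm in diameter, run from the floor (z = 0) to the underside of the seat, each leg's axis is inset half a diameter from the nearest pair of seat edges (so the leg's bounding box is flush with the corner).

The ladder is on top of the table, centred. Two stools sit around the table at the +y, +x sides.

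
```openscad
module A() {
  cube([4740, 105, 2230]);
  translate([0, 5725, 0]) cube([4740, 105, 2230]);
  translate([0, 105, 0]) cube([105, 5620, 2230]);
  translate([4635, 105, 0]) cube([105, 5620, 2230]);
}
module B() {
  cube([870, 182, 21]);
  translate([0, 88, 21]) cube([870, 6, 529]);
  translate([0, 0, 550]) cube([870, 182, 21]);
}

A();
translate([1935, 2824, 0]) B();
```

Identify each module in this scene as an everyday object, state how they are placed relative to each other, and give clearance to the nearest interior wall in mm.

Clearances: x = 1830, y = 2719; minimum 1830 mm.

A is a house frame. B is an I-beam. The I-beam sits inside the house frame, centred. The clearance to the nearest interior wall is 1830 mm.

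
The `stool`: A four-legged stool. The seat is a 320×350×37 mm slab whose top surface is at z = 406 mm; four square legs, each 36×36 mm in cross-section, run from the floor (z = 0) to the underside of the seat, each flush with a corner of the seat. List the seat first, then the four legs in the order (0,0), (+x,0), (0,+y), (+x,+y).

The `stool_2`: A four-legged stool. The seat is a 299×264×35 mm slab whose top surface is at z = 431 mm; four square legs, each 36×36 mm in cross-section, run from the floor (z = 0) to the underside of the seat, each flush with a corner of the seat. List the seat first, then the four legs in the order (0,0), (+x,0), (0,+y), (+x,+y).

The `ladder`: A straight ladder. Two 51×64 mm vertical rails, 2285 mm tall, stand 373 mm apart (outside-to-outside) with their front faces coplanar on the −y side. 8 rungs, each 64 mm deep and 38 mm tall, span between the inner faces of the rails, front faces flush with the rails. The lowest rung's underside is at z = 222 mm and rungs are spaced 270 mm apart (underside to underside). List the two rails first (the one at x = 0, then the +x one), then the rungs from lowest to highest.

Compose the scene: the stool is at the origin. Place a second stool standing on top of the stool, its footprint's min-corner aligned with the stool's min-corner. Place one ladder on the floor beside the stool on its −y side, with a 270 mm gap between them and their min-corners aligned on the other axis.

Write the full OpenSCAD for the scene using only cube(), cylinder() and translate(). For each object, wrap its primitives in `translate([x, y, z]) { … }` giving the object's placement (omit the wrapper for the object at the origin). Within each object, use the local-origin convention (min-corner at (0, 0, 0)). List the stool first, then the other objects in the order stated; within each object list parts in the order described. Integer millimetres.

translate([0, 0, 369]) cube([320, 350, 37]);
cube([36, 36, 369]);
translate([284, 0, 0]) cube([36, 36, 369]);
translate([0, 314, 0]) cube([36, 36, 369]);
translate([284, 314, 0]) cube([36, 36, 369]);
translate([0, 0, 406]) {
  translate([0, 0, 396]) cube([299, 264, 35]);
  cube([36, 36, 396]);
  translate([263, 0, 0]) cube([36, 36, 396]);
  translate([0, 228, 0]) cube([36, 36, 396]);
  translate([263, 228, 0]) cube([36, 36, 396]);
}
translate([0, -334, 0]) {
  cube([51, 64, 2285]);
  translate([322, 0, 0]) cube([51, 64, 2285]);
  translate([51, 0, 222]) cube([271, 64, 38]);
  translate([51, 0, 492]) cube([271, 64, 38]);
  translate([51, 0, 762]) cube([271, 64, 38]);
  translate([51, 0, 1032]) cube([271, 64, 38]);
  translate([51, 0, 1302]) cube([271, 64, 38]);
  translate([51, 0, 1572]) cube([271, 64, 38]);
  translate([51, 0, 1842]) cube([271, 64, 38]);
  translate([51, 0, 2112]) cube([271, 64, 38]);
}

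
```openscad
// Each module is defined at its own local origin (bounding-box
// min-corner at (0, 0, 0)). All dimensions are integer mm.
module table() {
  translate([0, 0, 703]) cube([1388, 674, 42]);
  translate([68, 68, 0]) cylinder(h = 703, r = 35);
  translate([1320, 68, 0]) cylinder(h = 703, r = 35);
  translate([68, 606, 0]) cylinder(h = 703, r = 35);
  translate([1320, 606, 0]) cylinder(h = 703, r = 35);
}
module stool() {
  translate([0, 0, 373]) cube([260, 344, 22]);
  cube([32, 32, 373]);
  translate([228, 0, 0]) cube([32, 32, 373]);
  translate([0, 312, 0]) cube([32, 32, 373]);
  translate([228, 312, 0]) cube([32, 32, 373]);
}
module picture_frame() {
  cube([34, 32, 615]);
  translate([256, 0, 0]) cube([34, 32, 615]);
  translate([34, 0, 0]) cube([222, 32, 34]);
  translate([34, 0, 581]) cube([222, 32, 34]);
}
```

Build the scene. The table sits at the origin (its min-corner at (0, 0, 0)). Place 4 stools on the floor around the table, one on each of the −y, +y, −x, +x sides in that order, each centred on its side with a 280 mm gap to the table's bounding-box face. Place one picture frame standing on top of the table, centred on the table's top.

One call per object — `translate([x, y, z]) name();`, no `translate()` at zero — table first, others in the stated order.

table();
translate([564, -624, 0]) stool();
translate([564, 954, 0]) stool();
translate([-540, 165, 0]) stool();
translate([1668, 165, 0]) stool();
translate([549, 321, 745]) picture_frame();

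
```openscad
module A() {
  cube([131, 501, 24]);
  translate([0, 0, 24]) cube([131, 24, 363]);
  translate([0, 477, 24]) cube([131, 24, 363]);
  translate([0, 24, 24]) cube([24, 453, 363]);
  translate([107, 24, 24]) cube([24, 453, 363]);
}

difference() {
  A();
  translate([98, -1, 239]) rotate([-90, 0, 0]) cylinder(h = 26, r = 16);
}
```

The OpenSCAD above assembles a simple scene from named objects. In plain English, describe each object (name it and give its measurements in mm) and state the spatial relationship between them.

A is an open storage box with external size 131×501×387 mm and wall thickness 24 mm (the base is also 24 mm thick). The base covers the whole footprint; the four walls stand on the base, with the y-facing walls full-width and the x-facing walls fitting between their inner faces.

The open box has a circular hole of radius 16 mm through its front wall, centred at (x = 98, z = 239).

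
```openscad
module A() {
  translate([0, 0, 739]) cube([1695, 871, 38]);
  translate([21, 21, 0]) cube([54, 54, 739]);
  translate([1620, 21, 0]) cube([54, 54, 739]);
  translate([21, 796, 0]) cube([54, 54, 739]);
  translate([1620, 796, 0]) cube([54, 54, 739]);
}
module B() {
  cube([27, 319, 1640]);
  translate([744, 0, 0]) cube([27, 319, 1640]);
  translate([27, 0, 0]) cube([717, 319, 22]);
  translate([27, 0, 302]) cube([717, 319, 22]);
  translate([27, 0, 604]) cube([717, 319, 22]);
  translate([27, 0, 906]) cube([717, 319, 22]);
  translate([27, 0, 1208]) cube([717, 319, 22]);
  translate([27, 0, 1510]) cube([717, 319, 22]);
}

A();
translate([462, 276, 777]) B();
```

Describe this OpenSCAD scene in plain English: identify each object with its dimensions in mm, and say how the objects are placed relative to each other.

A is a table with a 1695×871 mm rectangular top, 38 mm thick, top surface at z = 777 mm, supported by four 54×54 mm square legs, each inset 21 mm from the nearest pair of top edges, running from the floor.

B is an open bookshelf. Two side panels, each 27 mm thick, 319 mm deep and 1640 mm tall, stand 771 mm apart (outside-to-outside). Between them sit 6 shelves, each 22 mm thick and 319 mm deep, spanning the full gap between the sides. The bottom shelf rests on the floor (its underside at z = 0) and the clear gap between one shelf's top and the next shelf's underside is 280 mm.

The bookshelf is on top of the table, centred.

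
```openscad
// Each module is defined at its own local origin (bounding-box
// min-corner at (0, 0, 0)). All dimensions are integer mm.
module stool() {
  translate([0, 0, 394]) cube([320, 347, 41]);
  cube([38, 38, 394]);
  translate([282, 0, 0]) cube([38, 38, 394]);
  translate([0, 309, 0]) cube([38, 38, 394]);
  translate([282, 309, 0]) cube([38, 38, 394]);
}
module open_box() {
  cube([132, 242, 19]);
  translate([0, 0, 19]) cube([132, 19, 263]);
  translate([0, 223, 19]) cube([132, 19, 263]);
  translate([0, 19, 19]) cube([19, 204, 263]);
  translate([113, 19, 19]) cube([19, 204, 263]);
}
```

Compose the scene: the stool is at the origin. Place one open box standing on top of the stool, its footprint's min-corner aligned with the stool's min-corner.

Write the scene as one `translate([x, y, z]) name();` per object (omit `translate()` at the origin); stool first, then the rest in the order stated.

stool();
translate([0, 0, 435]) open_box();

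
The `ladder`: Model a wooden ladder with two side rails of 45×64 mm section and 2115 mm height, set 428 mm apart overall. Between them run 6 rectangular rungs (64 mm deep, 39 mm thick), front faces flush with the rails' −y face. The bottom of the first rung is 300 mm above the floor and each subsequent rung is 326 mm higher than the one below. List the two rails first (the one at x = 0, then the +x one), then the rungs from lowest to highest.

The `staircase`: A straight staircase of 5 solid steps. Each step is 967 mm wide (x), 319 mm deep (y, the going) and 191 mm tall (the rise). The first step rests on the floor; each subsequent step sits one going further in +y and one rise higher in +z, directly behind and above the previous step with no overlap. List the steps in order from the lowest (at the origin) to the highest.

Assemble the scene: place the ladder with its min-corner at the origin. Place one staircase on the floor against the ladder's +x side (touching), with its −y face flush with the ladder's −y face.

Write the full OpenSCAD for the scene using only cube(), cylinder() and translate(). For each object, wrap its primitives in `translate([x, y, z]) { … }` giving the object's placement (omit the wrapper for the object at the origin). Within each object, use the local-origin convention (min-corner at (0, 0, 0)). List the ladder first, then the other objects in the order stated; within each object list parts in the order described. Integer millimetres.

cube([45, 64, 2115]);
translate([383, 0, 0]) cube([45, 64, 2115]);
translate([45, 0, 300]) cube([338, 64, 39]);
translate([45, 0, 626]) cube([338, 64, 39]);
translate([45, 0, 952]) cube([338, 64, 39]);
translate([45, 0, 1278]) cube([338, 64, 39]);
translate([45, 0, 1604]) cube([338, 64, 39]);
translate([45, 0, 1930]) cube([338, 64, 39]);
translate([428, 0, 0]) {
  cube([967, 319, 191]);
  translate([0, 319, 191]) cube([967, 319, 191]);
  translate([0, 638, 382]) cube([967, 319, 191]);
  translate([0, 957, 573]) cube([967, 319, 191]);
  translate([0, 1276, 764]) cube([967, 319, 191]);
}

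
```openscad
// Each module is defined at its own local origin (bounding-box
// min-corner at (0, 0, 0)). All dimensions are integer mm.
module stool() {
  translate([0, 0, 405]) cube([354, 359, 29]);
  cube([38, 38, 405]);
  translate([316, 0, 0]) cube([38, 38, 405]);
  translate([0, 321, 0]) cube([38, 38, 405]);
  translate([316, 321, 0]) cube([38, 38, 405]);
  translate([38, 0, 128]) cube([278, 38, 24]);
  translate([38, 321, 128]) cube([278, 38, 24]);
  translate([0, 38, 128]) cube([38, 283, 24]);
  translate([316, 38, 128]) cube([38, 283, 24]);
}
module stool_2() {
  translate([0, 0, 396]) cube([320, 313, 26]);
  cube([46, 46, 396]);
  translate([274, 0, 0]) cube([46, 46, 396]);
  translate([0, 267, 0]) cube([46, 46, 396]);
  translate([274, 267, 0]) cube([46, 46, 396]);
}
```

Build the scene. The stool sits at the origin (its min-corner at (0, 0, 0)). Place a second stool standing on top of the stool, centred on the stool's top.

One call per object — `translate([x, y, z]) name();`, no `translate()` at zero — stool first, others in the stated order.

stool();
translate([17, 23, 434]) stool_2();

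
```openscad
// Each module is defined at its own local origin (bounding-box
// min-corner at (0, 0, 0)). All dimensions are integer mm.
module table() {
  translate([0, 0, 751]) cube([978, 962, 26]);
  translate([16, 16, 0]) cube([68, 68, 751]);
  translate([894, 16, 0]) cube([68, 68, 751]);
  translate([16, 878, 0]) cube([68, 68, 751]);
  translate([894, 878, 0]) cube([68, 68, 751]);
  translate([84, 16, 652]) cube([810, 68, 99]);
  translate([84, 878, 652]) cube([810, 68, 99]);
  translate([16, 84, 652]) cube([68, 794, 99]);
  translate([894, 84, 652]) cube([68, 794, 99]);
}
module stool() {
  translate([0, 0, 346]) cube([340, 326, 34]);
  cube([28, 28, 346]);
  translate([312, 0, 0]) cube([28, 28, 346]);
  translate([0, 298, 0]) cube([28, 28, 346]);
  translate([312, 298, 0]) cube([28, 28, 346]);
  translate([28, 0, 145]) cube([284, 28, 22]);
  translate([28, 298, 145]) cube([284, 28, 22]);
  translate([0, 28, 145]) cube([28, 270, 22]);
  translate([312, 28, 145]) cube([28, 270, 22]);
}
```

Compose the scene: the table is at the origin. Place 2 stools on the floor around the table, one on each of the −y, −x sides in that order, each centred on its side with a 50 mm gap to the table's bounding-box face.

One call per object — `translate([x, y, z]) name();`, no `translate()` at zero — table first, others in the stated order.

table();
translate([319, -376, 0]) stool();
translate([-390, 318, 0]) stool();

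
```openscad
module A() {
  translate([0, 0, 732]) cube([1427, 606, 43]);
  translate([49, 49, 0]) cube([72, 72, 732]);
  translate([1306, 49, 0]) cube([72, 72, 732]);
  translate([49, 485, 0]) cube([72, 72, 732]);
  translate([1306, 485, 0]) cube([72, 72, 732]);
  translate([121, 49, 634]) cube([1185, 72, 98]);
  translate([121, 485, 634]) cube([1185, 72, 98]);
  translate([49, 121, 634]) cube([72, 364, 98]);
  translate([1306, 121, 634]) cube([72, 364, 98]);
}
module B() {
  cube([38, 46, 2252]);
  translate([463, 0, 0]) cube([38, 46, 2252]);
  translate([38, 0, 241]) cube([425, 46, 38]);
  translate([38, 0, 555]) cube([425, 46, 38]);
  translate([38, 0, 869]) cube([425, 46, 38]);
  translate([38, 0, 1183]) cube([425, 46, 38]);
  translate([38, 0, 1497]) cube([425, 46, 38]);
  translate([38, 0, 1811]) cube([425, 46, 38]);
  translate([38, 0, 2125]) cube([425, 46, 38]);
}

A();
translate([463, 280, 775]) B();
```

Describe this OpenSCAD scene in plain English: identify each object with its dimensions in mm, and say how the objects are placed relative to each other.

A is a table with a 1427×606 mm rectangular top, 43 mm thick, top surface at z = 775 mm, supported by four 72×72 mm square legs, each inset 49 mm from the nearest pair of top edges, running from the floor. Four apron rails, 72 mm thick and 98 mm tall, run between adjacent legs with their top edges flush with the underside of the top and their outer faces flush with the legs' outer faces.

B is a straight ladder. Two 38×46 mm vertical rails, 2252 mm tall, stand 501 mm apart (outside-to-outside) with their front faces coplanar on the −y side. 7 rungs, each 46 mm deep and 38 mm tall, span between the inner faces of the rails, front faces flush with the rails. The lowest rung's underside is at z = 241 mm and rungs are spaced 314 mm apart (underside to underside).

The ladder is on top of the table, centred.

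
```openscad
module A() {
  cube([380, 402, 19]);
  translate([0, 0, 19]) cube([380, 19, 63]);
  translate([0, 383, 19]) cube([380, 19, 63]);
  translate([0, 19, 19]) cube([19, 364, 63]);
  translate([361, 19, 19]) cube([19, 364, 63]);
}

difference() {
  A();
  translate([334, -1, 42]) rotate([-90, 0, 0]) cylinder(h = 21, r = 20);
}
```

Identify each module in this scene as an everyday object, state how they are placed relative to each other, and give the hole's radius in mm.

The subtracted cylinder has r = 20 mm.

A is an open box. The open box has a circular hole through its front wall. The hole's radius is 20 mm.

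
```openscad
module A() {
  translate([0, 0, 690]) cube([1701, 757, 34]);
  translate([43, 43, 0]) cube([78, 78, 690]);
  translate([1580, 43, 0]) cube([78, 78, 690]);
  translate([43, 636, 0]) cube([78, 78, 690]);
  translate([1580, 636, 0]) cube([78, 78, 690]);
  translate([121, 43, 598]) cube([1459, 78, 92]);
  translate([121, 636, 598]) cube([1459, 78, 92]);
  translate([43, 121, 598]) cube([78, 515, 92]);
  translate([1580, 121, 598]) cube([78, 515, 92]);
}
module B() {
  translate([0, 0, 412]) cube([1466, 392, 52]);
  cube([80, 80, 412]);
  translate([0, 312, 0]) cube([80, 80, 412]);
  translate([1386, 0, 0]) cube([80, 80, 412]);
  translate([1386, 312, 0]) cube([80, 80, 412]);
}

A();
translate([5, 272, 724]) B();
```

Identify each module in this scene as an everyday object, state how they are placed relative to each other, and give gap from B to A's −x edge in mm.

The bench's min-x is at 5; the table's min-x is 0; gap = 5 mm.

A is a table. B is a bench. The bench is on top of the table. The gap from the bench to the table's −x edge is 5 mm.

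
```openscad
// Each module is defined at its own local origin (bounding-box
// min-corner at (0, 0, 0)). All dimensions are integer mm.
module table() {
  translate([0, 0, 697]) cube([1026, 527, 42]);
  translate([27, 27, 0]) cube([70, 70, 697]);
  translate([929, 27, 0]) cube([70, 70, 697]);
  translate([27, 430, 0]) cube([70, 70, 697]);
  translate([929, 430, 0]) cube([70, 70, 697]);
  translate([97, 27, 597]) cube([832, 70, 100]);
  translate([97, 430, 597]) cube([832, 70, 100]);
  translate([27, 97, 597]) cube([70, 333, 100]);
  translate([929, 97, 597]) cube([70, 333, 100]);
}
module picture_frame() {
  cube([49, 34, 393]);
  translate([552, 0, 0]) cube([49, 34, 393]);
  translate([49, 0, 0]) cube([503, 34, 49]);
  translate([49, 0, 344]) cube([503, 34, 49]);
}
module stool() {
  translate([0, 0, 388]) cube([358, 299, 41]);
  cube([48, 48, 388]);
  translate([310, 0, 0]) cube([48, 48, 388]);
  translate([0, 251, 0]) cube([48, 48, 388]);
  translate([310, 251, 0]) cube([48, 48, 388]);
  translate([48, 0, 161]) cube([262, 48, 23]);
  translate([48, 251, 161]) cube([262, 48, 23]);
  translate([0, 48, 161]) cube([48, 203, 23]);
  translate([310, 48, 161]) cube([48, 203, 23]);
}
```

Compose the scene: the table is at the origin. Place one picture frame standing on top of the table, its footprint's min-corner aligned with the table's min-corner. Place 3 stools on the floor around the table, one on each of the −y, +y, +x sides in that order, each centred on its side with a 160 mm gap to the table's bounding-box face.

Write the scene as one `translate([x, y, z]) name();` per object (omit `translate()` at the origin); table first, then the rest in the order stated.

table();
translate([0, 0, 739]) picture_frame();
translate([334, -459, 0]) stool();
translate([334, 687, 0]) stool();
translate([1186, 114, 0]) stool();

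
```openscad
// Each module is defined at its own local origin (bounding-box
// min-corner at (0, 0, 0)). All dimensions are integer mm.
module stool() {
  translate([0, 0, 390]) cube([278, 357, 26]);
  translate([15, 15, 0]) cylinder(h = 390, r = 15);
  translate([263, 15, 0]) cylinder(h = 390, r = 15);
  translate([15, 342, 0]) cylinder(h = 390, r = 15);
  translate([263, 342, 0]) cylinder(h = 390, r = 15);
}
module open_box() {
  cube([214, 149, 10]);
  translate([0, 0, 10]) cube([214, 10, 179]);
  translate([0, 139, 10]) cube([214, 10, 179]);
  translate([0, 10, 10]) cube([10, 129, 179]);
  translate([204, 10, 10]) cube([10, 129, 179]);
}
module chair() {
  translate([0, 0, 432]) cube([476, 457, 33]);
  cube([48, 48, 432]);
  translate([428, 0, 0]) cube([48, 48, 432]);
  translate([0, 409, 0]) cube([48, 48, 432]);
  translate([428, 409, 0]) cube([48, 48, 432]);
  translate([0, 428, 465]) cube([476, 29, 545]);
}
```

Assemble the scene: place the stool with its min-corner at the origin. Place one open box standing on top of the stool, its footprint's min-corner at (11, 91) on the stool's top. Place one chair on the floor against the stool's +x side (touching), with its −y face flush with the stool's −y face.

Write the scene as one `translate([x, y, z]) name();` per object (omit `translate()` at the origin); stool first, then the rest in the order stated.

stool();
translate([11, 91, 416]) open_box();
translate([278, 0, 0]) chair();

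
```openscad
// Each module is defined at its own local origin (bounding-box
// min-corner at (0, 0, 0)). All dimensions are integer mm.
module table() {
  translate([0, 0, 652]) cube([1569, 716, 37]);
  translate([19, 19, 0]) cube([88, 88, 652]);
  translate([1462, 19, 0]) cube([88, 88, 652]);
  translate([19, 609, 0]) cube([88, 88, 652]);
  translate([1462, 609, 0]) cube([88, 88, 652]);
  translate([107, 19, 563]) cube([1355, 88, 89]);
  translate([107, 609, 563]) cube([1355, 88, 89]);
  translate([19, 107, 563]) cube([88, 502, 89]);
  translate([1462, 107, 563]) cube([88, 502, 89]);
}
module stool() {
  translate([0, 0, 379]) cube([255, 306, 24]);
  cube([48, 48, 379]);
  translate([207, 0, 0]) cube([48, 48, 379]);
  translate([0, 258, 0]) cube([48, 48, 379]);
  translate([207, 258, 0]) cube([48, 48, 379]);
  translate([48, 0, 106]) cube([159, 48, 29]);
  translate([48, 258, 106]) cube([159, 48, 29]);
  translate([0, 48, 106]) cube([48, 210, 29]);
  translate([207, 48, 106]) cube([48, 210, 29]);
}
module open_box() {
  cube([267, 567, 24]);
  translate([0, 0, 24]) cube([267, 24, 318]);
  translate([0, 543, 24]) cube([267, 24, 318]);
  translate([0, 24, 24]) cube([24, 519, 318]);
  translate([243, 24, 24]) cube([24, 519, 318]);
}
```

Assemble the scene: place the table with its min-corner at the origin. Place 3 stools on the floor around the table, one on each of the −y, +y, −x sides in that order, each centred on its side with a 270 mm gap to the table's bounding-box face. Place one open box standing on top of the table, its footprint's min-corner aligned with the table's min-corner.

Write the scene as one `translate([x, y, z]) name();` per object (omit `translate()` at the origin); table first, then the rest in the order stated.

table();
translate([657, -576, 0]) stool();
translate([657, 986, 0]) stool();
translate([-525, 205, 0]) stool();
translate([0, 0, 689]) open_box();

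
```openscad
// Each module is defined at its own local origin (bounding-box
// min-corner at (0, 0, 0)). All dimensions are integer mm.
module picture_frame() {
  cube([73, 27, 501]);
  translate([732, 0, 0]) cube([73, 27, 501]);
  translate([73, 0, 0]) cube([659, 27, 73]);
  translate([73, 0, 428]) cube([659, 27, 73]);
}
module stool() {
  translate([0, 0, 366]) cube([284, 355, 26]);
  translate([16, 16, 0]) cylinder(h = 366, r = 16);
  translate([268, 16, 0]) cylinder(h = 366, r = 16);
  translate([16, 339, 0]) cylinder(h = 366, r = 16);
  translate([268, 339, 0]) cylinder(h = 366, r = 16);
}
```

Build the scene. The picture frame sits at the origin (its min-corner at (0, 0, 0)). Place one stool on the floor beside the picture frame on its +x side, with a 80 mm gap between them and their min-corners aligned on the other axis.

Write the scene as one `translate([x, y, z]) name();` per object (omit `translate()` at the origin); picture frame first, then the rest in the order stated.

picture_frame();
translate([885, 0, 0]) stool();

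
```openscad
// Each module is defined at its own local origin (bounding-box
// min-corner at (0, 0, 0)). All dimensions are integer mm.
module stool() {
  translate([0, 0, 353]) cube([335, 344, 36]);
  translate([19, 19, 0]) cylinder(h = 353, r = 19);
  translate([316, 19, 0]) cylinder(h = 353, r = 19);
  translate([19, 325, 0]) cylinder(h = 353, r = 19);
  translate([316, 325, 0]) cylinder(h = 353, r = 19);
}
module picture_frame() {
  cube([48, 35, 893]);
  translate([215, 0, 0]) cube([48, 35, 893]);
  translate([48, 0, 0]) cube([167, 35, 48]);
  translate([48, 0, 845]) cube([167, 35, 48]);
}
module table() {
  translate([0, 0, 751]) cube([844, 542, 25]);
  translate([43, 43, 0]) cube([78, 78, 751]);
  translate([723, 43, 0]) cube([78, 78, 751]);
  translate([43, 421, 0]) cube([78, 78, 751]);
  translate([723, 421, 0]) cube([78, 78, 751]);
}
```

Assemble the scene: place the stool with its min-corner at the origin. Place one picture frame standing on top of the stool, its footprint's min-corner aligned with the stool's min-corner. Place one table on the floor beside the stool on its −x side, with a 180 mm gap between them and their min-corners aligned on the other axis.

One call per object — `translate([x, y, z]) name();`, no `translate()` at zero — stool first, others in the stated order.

stool();
translate([0, 0, 389]) picture_frame();
translate([-1024, 0, 0]) table();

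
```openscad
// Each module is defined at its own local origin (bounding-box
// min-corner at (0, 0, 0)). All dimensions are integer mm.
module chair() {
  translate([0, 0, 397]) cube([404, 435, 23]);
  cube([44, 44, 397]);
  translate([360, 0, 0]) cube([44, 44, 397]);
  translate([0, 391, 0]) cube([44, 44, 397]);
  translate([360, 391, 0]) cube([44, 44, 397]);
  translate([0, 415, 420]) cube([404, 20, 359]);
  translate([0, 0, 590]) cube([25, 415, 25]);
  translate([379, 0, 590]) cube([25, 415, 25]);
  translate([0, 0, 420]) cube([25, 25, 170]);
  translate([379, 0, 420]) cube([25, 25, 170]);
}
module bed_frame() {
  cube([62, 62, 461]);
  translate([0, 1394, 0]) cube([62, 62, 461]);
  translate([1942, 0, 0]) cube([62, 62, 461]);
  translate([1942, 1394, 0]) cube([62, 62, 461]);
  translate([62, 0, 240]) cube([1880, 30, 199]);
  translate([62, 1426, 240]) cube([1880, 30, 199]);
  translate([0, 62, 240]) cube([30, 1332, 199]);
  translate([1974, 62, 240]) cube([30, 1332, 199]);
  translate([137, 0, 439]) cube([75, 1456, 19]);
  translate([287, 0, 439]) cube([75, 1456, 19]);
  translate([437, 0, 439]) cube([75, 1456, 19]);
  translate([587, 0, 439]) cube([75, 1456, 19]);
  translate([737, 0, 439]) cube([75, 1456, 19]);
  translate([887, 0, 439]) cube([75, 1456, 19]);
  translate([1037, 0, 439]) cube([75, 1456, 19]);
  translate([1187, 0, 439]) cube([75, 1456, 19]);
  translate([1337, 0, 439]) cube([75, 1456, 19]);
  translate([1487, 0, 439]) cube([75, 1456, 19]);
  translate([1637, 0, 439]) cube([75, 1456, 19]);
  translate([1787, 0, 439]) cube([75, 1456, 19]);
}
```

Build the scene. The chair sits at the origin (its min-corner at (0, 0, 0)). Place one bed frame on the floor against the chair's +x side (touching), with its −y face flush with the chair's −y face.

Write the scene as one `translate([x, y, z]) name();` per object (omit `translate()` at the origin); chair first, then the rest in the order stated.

chair();
translate([404, 0, 0]) bed_frame();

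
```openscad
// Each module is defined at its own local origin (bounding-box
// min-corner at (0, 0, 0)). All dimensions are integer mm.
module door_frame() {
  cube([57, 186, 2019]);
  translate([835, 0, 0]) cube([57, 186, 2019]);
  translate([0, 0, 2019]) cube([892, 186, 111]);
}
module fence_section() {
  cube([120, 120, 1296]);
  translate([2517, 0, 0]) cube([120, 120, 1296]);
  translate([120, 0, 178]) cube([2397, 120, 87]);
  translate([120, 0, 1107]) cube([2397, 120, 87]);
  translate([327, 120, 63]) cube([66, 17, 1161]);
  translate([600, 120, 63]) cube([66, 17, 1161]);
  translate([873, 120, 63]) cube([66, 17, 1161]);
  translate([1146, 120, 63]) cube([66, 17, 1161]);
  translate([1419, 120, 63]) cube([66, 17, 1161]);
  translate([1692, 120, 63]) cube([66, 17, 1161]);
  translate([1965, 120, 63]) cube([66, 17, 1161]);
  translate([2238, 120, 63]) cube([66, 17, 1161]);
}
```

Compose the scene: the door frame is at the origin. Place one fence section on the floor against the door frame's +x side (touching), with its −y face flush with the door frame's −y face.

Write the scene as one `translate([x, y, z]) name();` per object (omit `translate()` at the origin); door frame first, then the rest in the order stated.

door_frame();
translate([892, 0, 0]) fence_section();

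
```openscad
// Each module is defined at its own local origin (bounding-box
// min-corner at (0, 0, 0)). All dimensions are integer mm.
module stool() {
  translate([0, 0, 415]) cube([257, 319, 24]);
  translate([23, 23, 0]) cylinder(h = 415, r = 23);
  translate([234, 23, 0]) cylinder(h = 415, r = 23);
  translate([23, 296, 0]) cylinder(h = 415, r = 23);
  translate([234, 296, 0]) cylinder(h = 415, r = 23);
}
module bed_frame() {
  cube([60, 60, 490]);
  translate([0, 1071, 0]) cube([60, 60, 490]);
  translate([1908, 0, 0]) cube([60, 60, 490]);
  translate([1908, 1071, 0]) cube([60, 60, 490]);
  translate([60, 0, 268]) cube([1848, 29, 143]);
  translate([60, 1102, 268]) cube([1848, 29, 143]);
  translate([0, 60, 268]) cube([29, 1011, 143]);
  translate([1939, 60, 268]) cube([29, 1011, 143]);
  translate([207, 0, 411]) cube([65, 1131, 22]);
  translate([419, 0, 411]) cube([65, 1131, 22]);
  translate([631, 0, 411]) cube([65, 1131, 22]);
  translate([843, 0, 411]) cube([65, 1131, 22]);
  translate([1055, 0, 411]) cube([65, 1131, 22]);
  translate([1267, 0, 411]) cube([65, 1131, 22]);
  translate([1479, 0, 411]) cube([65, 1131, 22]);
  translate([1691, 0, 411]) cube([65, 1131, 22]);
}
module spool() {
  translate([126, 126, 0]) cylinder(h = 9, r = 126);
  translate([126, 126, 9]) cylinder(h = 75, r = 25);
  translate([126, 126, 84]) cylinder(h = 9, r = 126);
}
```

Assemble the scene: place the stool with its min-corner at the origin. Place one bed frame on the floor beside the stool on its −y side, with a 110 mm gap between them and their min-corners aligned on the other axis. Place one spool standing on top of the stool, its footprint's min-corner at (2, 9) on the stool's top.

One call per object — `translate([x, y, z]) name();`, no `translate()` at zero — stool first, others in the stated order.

stool();
translate([0, -1241, 0]) bed_frame();
translate([2, 9, 439]) spool();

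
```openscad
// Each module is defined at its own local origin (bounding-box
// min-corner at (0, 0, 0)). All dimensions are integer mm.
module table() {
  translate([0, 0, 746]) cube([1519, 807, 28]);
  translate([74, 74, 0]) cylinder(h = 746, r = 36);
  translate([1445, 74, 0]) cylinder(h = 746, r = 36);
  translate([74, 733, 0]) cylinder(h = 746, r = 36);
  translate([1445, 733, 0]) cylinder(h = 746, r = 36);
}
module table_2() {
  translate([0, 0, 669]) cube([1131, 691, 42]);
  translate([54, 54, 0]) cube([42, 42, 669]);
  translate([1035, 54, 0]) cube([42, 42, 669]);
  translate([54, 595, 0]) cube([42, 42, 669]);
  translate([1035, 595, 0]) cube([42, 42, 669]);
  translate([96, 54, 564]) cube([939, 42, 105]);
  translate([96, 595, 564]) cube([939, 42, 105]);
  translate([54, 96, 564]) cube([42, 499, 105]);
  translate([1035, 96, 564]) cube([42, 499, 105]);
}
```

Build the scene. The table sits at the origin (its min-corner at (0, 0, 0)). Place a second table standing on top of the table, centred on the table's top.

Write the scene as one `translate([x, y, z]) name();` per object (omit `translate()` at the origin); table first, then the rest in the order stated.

table();
translate([194, 58, 774]) table_2();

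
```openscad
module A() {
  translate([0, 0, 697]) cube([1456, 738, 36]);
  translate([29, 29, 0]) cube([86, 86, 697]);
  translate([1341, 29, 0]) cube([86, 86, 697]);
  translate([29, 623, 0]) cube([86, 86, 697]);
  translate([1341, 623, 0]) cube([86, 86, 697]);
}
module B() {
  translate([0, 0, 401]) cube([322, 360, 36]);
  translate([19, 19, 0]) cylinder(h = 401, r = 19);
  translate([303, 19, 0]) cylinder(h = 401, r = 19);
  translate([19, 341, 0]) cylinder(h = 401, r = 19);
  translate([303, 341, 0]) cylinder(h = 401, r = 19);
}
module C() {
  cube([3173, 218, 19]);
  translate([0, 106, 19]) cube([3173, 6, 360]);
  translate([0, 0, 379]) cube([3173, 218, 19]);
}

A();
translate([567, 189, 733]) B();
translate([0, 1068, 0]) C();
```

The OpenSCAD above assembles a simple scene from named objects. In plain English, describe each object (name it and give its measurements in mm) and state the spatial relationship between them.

A is a table: top 1456 mm (x) × 738 mm (y), 36 mm thick, upper face at z = 733 mm, on four 86×86 mm square legs, each inset 29 mm from the nearest pair of top edges, running from z = 0 to the bottom of the top.

B is a four-legged stool. The seat is 322×360 mm, 36 mm thick, top at z = 437 mm. It stands on four round legs, each 38 mm in diameter, from z = 0 to the seat underside, each leg's axis is inset half a diameter from the nearest pair of seat edges (so the leg's bounding box is flush with the corner).

C is an I-beam lying along x, 3173 mm long. Overall section height 398 mm. Two flanges 218 mm wide (y) and 19 mm thick, one on the floor and one at the top; a web 6 mm thick runs between them, centred on the flange width.

The stool is on top of the table, centred. The I-beam is on the floor beside the table on its +y side.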